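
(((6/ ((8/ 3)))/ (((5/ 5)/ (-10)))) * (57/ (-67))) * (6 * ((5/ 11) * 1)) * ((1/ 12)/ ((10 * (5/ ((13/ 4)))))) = 6669/ 23584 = 0.28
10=10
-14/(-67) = 14/67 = 0.21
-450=-450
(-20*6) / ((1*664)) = -15 / 83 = -0.18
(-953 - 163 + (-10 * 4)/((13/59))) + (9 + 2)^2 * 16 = 8300/13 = 638.46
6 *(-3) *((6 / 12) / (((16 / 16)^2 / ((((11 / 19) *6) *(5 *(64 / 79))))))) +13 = -170567 / 1501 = -113.64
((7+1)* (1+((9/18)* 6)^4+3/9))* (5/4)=2470/3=823.33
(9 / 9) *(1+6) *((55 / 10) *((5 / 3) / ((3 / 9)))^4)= 48125 / 2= 24062.50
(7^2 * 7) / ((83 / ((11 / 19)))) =3773 / 1577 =2.39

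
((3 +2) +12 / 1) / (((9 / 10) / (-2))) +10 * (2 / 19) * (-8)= -46.20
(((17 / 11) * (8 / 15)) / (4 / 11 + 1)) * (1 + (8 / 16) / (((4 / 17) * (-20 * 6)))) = 16031 / 27000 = 0.59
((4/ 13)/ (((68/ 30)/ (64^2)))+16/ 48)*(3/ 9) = 368861/ 1989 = 185.45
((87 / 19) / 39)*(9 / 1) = 261 / 247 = 1.06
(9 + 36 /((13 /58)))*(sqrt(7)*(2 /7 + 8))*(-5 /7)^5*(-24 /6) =32625000*sqrt(7) /31213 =2765.44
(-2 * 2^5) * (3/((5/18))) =-3456/5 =-691.20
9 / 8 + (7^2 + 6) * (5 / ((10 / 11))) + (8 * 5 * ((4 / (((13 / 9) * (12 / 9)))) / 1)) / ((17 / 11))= 631849 / 1768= 357.38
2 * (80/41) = 160/41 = 3.90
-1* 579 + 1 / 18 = -10421 / 18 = -578.94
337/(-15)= -337/15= -22.47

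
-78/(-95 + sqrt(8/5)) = 52 * sqrt(10)/15039 + 12350/15039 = 0.83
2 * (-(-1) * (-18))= -36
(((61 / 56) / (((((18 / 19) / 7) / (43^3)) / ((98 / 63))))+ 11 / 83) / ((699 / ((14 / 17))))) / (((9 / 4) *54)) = 374768458967 / 38826252774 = 9.65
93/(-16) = -93/16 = -5.81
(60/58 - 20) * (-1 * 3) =1650/29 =56.90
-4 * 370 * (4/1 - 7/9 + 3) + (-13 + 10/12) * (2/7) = -9212.37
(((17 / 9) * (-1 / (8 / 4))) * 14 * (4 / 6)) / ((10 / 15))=-13.22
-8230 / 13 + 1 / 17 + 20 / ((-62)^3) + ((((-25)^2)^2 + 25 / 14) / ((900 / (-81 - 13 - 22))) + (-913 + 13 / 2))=-51886.97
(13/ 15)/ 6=13/ 90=0.14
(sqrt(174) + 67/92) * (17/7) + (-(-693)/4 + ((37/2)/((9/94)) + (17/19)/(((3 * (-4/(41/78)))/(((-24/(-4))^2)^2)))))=17 * sqrt(174)/7 + 113615353/357903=349.48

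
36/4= 9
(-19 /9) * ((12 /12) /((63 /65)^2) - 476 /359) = 7076911 /12823839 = 0.55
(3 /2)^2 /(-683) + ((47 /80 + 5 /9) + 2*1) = 1544009 /491760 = 3.14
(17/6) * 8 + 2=74/3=24.67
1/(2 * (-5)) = -1/10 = -0.10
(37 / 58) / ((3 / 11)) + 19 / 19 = 581 / 174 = 3.34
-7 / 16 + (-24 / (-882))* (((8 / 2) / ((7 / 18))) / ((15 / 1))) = -11493 / 27440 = -0.42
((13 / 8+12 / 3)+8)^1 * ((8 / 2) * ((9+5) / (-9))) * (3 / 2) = -763 / 6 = -127.17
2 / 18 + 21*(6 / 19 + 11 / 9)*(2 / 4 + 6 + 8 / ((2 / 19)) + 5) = 966563 / 342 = 2826.21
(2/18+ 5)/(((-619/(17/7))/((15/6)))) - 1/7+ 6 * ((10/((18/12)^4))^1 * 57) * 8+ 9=211100567/38997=5413.25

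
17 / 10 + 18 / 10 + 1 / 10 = 18 / 5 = 3.60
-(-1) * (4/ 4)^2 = 1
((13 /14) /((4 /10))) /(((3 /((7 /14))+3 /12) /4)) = 52 /35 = 1.49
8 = 8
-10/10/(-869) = 1/869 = 0.00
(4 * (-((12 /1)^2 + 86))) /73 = -920 /73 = -12.60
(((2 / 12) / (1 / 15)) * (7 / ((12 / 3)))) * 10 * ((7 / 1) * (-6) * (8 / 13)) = -14700 / 13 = -1130.77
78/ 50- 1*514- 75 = -14686/ 25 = -587.44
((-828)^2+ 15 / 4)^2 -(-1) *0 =7520489007201 / 16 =470030562950.06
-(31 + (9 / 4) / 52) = -6457 / 208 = -31.04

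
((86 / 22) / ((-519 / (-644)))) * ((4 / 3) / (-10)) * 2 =-110768 / 85635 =-1.29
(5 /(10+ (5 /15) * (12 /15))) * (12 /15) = 30 /77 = 0.39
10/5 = 2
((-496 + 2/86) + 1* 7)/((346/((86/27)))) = -4.50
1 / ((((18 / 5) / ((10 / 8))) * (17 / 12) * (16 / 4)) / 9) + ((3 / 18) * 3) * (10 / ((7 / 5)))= 3925 / 952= 4.12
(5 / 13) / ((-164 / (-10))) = 25 / 1066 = 0.02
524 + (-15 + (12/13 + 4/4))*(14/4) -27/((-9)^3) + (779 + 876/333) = 16362301/12987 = 1259.90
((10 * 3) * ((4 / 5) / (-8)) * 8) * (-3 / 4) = 18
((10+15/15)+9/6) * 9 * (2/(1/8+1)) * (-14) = -2800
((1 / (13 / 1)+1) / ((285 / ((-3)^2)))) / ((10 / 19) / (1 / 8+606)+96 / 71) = 556143 / 22125640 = 0.03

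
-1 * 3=-3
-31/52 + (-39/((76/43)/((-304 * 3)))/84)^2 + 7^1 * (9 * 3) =146721161/2548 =57582.87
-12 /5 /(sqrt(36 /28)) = -4 *sqrt(7) /5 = -2.12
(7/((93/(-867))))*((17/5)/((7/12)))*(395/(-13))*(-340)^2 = 538409774400/403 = 1336004402.98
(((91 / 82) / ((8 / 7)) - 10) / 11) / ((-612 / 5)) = 29615 / 4416192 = 0.01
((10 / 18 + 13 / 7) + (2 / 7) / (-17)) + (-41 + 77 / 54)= -238907 / 6426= -37.18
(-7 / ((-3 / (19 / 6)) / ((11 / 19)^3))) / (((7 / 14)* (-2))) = -9317 / 6498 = -1.43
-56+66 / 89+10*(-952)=-852198 / 89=-9575.26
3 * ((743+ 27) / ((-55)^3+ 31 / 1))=-385 / 27724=-0.01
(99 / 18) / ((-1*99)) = -0.06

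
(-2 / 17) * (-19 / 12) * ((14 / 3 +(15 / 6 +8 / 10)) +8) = 9101 / 3060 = 2.97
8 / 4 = 2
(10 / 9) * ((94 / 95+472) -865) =-74482 / 171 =-435.57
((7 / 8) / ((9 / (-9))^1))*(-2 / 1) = 7 / 4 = 1.75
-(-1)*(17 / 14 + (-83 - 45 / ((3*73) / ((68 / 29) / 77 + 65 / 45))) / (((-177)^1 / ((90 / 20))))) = 64094307 / 19235062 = 3.33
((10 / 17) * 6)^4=12960000 / 83521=155.17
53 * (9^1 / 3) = 159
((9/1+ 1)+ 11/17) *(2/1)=21.29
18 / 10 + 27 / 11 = 234 / 55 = 4.25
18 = 18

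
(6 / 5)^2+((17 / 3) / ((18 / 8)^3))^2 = 201780484 / 119574225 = 1.69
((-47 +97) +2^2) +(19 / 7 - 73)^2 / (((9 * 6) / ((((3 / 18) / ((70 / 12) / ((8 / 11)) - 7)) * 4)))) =819298 / 7203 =113.74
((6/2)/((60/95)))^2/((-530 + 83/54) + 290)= -9747/103016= -0.09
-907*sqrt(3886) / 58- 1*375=-907*sqrt(3886) / 58- 375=-1349.83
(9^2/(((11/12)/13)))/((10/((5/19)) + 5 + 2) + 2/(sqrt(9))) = 37908/1507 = 25.15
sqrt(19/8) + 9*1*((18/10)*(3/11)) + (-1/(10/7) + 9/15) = 5.86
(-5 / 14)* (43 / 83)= -215 / 1162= -0.19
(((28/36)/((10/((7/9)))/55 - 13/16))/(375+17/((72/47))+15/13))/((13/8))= -78848/36919853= -0.00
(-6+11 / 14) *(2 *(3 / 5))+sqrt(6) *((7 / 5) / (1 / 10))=-219 / 35+14 *sqrt(6)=28.04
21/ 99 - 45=-1478/ 33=-44.79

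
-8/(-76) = 0.11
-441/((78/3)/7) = -118.73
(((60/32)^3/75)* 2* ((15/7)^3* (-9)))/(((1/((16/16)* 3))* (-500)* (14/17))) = 557685/4917248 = 0.11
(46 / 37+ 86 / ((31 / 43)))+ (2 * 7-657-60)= -668089 / 1147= -582.47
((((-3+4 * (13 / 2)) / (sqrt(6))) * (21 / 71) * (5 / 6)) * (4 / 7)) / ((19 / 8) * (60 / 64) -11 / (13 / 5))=-1664 * sqrt(6) / 6177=-0.66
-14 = -14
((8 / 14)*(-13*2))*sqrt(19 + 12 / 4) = -104*sqrt(22) / 7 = -69.69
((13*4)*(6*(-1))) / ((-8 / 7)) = 273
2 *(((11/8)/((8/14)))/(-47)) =-77/752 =-0.10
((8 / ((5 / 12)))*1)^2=9216 / 25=368.64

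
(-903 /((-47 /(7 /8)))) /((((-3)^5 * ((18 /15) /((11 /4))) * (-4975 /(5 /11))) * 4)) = 2107 /581831424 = 0.00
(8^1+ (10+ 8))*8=208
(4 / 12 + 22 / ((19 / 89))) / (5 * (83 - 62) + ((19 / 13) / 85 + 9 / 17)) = 6511765 / 6647853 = 0.98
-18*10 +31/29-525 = -20414/29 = -703.93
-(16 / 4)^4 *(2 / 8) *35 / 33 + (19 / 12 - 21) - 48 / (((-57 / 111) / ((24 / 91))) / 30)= 49622591 / 76076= 652.28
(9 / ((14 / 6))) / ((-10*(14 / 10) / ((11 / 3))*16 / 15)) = -1485 / 1568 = -0.95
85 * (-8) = -680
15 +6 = 21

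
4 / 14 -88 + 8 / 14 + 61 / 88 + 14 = -44629 / 616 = -72.45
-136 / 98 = -1.39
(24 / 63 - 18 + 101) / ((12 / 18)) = 1751 / 14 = 125.07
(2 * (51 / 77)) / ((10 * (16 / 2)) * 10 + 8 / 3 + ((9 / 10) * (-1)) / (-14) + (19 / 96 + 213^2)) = 48960 / 1706514491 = 0.00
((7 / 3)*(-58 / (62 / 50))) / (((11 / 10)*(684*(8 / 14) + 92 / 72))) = -4263000 / 16848469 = -0.25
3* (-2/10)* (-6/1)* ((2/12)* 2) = 1.20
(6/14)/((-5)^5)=-3/21875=-0.00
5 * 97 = 485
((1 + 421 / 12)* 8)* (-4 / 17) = -67.92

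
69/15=23/5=4.60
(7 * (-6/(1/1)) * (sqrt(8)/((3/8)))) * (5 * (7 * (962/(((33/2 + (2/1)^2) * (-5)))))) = 3016832 * sqrt(2)/41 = 104059.63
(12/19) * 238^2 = 679728/19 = 35775.16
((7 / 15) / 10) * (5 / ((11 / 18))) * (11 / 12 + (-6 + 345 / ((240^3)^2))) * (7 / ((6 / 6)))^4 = -1088466282086013439 / 233570304000000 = -4660.12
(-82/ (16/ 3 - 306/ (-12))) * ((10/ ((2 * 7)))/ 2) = -246/ 259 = -0.95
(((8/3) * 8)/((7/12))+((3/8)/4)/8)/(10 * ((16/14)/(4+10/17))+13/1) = 2556723/1082624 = 2.36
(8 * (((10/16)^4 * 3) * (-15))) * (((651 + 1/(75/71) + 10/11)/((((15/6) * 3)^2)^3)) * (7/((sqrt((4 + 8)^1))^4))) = -1885121/192456000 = -0.01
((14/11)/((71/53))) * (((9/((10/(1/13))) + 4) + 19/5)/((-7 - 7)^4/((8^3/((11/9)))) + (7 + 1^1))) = 9936864/132519725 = 0.07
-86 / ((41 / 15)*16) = -645 / 328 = -1.97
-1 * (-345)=345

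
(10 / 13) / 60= 1 / 78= 0.01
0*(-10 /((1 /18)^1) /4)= 0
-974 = -974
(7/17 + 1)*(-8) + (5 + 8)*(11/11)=29/17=1.71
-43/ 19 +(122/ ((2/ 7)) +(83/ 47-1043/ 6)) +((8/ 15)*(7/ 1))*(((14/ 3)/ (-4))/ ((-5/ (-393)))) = -4004087/ 44650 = -89.68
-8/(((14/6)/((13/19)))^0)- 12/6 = -10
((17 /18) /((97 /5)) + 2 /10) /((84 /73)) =158483 /733320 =0.22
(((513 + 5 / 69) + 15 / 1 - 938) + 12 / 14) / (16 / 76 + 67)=-6.09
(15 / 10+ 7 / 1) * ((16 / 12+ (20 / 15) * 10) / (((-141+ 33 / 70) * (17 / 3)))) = -1540 / 9837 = -0.16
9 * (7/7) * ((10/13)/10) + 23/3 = 326/39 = 8.36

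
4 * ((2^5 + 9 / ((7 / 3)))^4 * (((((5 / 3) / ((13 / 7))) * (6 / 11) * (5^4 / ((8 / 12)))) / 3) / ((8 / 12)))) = 74421112518750 / 49049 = 1517280933.73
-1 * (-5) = 5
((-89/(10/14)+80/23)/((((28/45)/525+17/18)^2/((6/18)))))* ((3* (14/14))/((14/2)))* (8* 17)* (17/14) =-146728782450000/45917010503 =-3195.52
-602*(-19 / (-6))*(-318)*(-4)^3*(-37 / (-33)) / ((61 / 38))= -54549560576 / 2013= -27098639.13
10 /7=1.43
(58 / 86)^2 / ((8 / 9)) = 7569 / 14792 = 0.51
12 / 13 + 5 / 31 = 437 / 403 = 1.08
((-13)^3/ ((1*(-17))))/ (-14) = -2197/ 238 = -9.23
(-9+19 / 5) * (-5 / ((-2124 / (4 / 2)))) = -13 / 531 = -0.02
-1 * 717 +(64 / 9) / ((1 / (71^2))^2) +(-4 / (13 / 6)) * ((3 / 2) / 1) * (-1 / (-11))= 232566781409 / 1287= 180704569.86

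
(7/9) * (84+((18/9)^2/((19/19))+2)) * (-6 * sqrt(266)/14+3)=210 - 30 * sqrt(266)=-279.29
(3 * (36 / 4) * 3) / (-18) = -9 / 2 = -4.50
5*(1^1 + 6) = 35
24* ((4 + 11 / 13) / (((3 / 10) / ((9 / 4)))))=11340 / 13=872.31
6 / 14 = 3 / 7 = 0.43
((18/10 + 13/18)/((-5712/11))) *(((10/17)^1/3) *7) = -2497/374544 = -0.01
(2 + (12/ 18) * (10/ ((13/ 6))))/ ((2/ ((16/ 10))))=264/ 65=4.06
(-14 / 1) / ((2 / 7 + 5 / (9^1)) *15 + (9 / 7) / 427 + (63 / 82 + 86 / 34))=-174999972 / 198997007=-0.88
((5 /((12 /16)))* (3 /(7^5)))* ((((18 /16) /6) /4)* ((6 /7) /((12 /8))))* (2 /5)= 3 /235298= 0.00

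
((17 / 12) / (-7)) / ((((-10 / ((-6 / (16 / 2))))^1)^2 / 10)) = -51 / 4480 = -0.01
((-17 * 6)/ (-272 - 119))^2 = 36/ 529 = 0.07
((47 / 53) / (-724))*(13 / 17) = -611 / 652324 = -0.00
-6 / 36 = -1 / 6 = -0.17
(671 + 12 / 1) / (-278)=-683 / 278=-2.46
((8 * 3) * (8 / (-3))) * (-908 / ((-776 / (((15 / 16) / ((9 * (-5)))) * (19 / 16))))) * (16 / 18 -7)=-237215 / 20952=-11.32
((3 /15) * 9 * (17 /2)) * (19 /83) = 2907 /830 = 3.50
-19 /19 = -1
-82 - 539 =-621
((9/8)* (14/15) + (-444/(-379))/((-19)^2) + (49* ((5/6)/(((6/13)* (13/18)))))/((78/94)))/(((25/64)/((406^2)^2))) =10341913198165.06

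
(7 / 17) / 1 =7 / 17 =0.41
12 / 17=0.71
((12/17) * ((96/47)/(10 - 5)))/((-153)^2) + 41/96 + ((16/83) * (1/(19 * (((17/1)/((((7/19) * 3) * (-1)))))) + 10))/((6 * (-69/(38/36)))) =45825711771599/108544832537760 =0.42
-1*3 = -3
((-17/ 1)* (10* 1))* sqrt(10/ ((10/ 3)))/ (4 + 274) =-85* sqrt(3)/ 139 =-1.06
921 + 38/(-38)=920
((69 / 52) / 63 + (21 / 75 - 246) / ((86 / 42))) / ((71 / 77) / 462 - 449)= 119297028697 / 446435707250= 0.27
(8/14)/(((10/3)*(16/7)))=3/40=0.08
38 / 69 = 0.55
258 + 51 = 309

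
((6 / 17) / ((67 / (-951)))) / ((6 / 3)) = -2853 / 1139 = -2.50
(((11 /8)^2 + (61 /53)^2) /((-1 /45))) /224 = -26011485 /40269824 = -0.65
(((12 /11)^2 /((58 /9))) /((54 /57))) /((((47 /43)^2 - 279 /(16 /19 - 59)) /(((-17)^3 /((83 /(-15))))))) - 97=-121436304820823 /1782794825009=-68.12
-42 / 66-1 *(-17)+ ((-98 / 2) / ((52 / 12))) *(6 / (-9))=3418 / 143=23.90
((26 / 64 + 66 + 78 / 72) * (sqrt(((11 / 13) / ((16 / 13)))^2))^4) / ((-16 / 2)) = -94859039 / 50331648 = -1.88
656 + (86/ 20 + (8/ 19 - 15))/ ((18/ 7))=247761/ 380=652.00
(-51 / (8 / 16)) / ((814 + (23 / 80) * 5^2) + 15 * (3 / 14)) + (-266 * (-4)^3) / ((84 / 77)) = 4322627456 / 276999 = 15605.21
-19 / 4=-4.75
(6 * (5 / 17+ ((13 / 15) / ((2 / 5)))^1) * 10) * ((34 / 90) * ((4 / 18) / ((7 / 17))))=17068 / 567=30.10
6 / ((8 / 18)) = 27 / 2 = 13.50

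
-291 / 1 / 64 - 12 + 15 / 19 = -19161 / 1216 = -15.76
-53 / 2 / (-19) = 53 / 38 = 1.39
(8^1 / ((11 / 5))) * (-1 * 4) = -160 / 11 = -14.55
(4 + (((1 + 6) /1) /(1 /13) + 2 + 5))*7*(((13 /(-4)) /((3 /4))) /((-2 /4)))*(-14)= -86632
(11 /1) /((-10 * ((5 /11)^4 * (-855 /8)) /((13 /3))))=8374652 /8015625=1.04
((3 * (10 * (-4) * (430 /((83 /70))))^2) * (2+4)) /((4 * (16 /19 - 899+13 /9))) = -12970692000000 /12283087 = -1055979.82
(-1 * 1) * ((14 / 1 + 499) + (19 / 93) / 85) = -4055284 / 7905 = -513.00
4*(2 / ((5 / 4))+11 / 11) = 52 / 5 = 10.40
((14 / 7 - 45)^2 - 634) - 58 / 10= 1209.20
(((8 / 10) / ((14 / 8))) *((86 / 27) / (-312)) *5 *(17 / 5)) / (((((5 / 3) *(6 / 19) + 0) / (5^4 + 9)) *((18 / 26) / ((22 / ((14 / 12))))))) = -2603.16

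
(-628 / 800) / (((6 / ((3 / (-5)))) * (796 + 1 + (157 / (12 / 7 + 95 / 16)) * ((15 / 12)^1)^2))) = 134549 / 1421008000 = 0.00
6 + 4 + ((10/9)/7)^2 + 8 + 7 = 99325/3969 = 25.03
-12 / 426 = -2 / 71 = -0.03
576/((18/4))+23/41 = 5271/41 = 128.56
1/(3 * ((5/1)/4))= 0.27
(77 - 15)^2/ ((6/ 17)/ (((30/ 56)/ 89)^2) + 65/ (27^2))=1190967300/ 3018118729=0.39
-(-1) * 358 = 358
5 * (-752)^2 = 2827520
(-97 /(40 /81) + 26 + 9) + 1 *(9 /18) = -6437 /40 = -160.92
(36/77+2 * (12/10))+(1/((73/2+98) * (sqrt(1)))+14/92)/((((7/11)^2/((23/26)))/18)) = 172342257/18848830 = 9.14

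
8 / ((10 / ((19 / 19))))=4 / 5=0.80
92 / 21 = 4.38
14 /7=2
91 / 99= 0.92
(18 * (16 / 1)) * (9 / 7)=2592 / 7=370.29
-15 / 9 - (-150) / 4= 215 / 6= 35.83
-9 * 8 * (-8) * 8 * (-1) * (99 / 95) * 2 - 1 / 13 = -11861087 / 1235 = -9604.12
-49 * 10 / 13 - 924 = -12502 / 13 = -961.69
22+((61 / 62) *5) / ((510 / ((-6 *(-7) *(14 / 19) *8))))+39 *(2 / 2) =634705 / 10013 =63.39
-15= -15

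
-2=-2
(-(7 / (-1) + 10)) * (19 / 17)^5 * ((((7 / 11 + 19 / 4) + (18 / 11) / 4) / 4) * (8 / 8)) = -111424455 / 14699696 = -7.58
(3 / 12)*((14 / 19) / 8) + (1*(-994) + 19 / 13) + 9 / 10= -19594321 / 19760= -991.62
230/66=115/33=3.48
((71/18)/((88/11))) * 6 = 71/24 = 2.96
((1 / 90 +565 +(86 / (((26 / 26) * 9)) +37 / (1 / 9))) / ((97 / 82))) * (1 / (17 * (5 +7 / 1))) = 1116307 / 296820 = 3.76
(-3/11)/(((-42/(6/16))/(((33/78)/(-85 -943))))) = -3/2993536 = -0.00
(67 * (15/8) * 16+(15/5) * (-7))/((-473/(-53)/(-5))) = -1114.34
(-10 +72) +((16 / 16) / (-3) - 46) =47 / 3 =15.67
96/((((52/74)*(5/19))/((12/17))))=404928/1105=366.45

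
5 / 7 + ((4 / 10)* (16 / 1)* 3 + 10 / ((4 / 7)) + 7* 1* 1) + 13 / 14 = 45.34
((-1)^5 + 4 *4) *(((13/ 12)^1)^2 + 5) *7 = 648.23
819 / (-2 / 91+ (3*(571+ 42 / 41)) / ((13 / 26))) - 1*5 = -60970591 / 12805256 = -4.76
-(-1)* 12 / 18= 2 / 3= 0.67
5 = 5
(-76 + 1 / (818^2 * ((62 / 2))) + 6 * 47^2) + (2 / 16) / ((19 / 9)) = 10387316204253 / 788228072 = 13178.06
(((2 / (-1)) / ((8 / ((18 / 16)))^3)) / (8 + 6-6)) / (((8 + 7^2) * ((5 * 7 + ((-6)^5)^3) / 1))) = 243 / 9367469116651208704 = 0.00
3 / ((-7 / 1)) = -3 / 7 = -0.43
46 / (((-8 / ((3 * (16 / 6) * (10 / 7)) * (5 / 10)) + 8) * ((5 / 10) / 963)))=147660 / 11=13423.64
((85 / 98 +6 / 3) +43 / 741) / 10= 0.29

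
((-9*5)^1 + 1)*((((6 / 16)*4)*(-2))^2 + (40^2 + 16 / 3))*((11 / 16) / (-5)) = 586003 / 60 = 9766.72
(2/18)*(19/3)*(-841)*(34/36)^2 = -4617931/8748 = -527.88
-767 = -767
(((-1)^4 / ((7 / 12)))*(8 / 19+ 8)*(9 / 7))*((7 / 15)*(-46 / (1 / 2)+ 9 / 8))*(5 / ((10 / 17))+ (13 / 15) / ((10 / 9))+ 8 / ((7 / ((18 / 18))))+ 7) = -319193712 / 23275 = -13714.02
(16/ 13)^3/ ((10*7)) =2048/ 76895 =0.03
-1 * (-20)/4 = 5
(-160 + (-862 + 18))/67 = -1004/67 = -14.99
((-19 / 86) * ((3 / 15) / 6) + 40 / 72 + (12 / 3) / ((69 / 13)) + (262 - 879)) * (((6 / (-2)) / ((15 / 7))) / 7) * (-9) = -109606591 / 98900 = -1108.26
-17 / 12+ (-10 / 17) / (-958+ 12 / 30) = -1.42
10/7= 1.43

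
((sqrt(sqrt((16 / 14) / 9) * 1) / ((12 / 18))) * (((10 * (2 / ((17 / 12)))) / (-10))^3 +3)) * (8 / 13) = 3660 * 14^(3 / 4) * sqrt(3) / 447083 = 0.10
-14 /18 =-7 /9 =-0.78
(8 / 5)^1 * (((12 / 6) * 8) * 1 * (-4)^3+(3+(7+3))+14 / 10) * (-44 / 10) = 888448 / 125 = 7107.58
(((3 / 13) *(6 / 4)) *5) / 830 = 9 / 4316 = 0.00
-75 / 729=-25 / 243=-0.10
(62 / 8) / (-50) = -31 / 200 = -0.16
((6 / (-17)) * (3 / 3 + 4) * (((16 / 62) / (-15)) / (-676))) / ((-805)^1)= 4 / 71695715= 0.00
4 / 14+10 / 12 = 47 / 42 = 1.12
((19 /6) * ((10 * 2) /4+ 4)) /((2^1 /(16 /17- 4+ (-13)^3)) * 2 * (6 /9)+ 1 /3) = 6395571 /74530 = 85.81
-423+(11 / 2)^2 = -1571 / 4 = -392.75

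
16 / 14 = 8 / 7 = 1.14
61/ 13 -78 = -73.31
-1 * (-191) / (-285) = -191 / 285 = -0.67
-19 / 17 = -1.12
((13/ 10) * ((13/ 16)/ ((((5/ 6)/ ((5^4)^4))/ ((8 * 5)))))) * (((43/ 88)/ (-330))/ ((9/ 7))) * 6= -310479736328125/ 5808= -53457254877.43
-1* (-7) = 7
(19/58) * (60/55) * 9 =1026/319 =3.22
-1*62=-62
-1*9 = -9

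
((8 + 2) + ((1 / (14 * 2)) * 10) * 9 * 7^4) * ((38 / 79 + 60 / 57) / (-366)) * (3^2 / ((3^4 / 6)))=-21.59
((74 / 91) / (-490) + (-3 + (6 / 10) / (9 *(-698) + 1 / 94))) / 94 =-19759583446 / 618771617555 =-0.03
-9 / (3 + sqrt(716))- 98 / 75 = -67261 / 53025- 18 * sqrt(179) / 707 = -1.61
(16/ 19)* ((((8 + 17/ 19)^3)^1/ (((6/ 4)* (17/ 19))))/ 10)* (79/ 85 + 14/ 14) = 12665546816/ 148668825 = 85.19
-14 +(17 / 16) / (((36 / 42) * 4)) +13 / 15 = -8207 / 640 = -12.82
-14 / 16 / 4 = -7 / 32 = -0.22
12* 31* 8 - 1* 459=2517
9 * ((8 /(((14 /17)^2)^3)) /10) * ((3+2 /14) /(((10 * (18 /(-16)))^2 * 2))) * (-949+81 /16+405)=-2289520832357 /14823774000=-154.45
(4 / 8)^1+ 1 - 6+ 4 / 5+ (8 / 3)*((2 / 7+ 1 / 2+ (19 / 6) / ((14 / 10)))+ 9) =17909 / 630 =28.43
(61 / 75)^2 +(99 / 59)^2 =68083426 / 19580625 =3.48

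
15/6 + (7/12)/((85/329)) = 4853/1020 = 4.76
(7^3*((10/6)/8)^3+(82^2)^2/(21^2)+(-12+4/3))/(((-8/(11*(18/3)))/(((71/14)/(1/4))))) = -54233247514127/3161088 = -17156513.05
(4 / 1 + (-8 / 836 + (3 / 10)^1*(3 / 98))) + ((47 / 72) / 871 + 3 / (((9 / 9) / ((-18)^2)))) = 3134101097033 / 3211167960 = 976.00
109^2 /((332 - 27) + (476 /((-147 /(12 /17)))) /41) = 3409847 /87519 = 38.96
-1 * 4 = -4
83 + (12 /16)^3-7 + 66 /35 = 175409 /2240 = 78.31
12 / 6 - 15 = -13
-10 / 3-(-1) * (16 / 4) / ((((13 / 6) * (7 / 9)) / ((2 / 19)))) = -15994 / 5187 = -3.08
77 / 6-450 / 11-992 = -67325 / 66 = -1020.08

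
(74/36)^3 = 50653/5832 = 8.69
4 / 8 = 1 / 2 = 0.50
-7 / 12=-0.58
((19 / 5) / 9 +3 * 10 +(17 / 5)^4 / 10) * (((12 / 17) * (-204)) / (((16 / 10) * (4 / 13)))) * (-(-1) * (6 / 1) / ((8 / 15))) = -288163863 / 2000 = -144081.93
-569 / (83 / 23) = -13087 / 83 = -157.67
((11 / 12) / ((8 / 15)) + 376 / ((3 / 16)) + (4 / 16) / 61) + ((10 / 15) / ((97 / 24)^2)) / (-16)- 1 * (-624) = 144968697641 / 55099104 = 2631.05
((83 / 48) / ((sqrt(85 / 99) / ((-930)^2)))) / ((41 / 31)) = 111269385 * sqrt(935) / 2788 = 1220362.13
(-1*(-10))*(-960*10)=-96000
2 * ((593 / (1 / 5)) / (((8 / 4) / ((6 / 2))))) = 8895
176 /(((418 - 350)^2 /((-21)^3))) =-101871 /289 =-352.49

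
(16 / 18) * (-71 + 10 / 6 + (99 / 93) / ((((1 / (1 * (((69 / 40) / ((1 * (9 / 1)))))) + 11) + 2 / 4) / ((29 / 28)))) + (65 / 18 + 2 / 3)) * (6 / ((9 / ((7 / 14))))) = -780840736 / 40550139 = -19.26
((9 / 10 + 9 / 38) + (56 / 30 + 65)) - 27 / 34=651259 / 9690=67.21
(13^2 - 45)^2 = 15376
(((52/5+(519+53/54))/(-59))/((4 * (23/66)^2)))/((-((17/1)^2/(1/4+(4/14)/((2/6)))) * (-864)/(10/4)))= -537154453/2618535983616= -0.00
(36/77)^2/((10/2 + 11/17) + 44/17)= 5508/207515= 0.03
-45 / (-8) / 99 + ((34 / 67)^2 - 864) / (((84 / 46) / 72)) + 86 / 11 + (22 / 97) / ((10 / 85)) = -830194137079 / 24384248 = -34046.33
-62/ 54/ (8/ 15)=-155/ 72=-2.15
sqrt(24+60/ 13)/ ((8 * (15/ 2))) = sqrt(1209)/ 390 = 0.09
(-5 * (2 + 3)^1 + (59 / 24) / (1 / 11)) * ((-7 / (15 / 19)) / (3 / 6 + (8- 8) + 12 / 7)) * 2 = -16.35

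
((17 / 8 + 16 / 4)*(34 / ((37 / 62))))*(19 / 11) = 602.75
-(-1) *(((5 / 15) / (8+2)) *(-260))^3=-17576 / 27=-650.96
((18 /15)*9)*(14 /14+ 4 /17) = 1134 /85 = 13.34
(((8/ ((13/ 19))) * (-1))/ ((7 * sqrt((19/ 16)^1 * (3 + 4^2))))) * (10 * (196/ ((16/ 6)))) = -3360/ 13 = -258.46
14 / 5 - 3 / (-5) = 17 / 5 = 3.40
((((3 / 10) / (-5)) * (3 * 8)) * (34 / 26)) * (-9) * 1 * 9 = 49572 / 325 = 152.53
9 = 9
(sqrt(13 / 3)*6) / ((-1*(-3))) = 4.16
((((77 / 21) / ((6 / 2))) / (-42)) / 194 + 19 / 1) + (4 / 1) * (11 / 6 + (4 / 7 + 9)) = 4738633 / 73332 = 64.62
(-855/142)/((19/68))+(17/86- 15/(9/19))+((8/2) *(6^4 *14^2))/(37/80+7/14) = 212700863801/201498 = 1055597.89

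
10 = 10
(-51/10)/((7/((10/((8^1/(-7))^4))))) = -17493/4096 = -4.27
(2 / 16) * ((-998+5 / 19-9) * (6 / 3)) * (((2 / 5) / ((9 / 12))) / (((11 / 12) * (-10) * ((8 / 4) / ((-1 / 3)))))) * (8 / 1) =-102016 / 5225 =-19.52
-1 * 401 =-401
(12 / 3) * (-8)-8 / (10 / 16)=-224 / 5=-44.80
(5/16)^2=25/256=0.10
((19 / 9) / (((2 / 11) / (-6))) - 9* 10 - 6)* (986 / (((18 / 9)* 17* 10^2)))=-14413 / 300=-48.04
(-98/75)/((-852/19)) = 931/31950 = 0.03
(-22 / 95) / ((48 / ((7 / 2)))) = -77 / 4560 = -0.02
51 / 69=17 / 23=0.74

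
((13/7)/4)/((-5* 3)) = -13/420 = -0.03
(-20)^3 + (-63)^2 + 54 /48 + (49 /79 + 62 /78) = -99293479 /24648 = -4028.46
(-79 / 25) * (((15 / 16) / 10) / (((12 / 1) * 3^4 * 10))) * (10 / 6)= -79 / 1555200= -0.00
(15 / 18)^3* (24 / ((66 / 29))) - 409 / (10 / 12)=-1439551 / 2970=-484.70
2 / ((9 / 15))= 10 / 3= 3.33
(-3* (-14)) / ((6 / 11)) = 77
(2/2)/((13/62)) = 62/13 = 4.77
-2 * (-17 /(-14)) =-17 /7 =-2.43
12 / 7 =1.71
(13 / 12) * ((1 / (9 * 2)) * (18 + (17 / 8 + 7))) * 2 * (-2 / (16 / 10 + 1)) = -1085 / 432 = -2.51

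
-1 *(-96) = 96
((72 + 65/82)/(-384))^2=35628961/991494144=0.04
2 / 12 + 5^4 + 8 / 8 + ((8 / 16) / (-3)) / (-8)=626.19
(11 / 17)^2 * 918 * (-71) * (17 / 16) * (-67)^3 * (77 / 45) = 596870489523 / 40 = 14921762238.08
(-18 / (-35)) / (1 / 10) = 36 / 7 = 5.14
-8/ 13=-0.62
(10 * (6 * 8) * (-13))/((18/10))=-10400/3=-3466.67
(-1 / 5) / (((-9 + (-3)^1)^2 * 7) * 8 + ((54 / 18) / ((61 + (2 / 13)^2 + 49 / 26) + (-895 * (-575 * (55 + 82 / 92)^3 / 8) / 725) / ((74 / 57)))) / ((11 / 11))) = -0.00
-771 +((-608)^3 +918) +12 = -224755553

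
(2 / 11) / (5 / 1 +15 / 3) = 1 / 55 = 0.02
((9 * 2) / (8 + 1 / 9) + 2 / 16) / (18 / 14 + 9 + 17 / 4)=259 / 1606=0.16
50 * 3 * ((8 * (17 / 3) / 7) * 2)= 13600 / 7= 1942.86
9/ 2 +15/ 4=33/ 4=8.25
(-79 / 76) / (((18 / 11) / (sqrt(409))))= -12.85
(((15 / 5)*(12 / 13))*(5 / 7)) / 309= 60 / 9373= 0.01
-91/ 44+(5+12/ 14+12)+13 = 8867/ 308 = 28.79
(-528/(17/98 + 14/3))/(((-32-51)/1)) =155232/118109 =1.31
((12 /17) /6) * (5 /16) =5 /136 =0.04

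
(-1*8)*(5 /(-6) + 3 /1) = -17.33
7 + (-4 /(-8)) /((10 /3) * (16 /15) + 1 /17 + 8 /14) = 63833 /8966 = 7.12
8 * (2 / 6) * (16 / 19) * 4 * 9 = 1536 / 19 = 80.84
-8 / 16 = -1 / 2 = -0.50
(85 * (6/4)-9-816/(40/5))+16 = 65/2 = 32.50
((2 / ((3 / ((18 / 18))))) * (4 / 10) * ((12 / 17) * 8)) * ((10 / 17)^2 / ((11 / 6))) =15360 / 54043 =0.28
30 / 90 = 1 / 3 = 0.33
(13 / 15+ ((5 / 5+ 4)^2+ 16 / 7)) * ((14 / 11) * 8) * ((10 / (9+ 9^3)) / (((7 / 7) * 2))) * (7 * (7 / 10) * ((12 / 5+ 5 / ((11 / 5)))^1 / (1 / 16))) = 2382394112 / 3348675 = 711.44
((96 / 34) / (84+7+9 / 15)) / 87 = 40 / 112897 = 0.00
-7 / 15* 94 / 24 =-329 / 180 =-1.83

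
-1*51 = -51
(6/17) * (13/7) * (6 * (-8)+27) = -234/17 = -13.76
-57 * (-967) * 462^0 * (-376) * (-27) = 559568088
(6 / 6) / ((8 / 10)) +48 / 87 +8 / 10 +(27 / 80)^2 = 504021 / 185600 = 2.72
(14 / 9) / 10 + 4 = 187 / 45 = 4.16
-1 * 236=-236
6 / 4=3 / 2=1.50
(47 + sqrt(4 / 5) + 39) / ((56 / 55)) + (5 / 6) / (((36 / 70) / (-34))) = 11 * sqrt(5) / 28 + 22205 / 756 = 30.25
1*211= 211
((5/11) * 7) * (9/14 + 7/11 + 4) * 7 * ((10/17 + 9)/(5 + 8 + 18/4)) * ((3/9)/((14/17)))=26.08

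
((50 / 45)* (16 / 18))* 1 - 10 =-730 / 81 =-9.01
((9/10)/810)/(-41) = -1/36900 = -0.00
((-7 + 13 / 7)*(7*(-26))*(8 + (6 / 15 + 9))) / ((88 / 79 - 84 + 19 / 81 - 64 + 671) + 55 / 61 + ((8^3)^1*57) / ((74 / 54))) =1176085161576 / 1575802943795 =0.75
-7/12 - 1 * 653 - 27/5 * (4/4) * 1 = -39539/60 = -658.98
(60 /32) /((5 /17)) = 51 /8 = 6.38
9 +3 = 12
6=6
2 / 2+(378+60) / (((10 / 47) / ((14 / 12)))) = 24027 / 10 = 2402.70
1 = 1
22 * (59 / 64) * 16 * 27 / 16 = 17523 / 32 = 547.59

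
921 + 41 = 962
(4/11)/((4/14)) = 14/11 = 1.27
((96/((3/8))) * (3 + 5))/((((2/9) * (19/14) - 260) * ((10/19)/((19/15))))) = -18.98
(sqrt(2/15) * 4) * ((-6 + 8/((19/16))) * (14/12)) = 196 * sqrt(30)/855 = 1.26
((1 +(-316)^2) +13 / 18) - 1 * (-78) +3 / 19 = 34178071 / 342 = 99935.88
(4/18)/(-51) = -2/459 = -0.00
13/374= 0.03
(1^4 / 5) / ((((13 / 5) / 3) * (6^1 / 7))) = 7 / 26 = 0.27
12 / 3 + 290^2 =84104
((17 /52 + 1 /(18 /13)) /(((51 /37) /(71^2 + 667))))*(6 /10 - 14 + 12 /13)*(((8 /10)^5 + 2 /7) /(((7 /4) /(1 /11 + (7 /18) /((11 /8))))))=-41752025246028536 /5879639390625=-7101.12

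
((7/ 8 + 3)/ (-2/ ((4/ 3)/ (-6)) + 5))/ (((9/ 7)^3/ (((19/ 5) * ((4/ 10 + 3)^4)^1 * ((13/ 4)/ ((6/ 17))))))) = 532720407401/ 874800000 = 608.96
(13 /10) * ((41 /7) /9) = 533 /630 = 0.85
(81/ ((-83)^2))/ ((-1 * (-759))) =27/ 1742917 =0.00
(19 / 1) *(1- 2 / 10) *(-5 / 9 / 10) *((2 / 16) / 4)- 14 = -10099 / 720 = -14.03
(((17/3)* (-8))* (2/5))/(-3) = 272/45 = 6.04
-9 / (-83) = 9 / 83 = 0.11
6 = 6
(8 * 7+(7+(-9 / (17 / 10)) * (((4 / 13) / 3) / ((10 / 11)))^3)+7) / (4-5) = -196060954 / 2801175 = -69.99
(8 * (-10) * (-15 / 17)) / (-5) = -240 / 17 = -14.12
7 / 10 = 0.70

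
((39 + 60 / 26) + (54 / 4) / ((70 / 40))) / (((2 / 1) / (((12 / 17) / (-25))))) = -26766 / 38675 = -0.69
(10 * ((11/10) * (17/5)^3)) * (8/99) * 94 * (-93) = -114531856/375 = -305418.28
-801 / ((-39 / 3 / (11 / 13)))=8811 / 169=52.14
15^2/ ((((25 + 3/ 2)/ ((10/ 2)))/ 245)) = 551250/ 53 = 10400.94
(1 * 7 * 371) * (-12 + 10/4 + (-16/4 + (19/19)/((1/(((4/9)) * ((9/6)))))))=-199969/6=-33328.17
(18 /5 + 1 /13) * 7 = 1673 /65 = 25.74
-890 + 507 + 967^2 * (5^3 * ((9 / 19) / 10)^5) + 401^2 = 317823895575961 / 1980879200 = 160445.87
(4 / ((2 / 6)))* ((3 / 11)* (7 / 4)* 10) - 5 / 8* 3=4875 / 88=55.40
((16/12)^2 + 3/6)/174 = 0.01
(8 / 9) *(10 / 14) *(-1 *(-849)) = 11320 / 21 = 539.05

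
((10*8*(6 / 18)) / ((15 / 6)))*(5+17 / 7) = 1664 / 21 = 79.24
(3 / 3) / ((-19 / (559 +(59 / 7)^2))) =-30872 / 931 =-33.16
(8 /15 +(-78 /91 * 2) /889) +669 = 62497409 /93345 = 669.53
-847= -847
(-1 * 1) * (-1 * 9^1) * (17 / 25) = 153 / 25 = 6.12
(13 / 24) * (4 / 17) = 13 / 102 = 0.13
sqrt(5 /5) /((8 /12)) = 3 /2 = 1.50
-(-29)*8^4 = 118784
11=11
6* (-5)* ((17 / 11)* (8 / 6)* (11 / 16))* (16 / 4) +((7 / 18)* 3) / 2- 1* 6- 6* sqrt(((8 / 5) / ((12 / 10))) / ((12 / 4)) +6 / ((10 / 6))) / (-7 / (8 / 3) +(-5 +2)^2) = -2105 / 12- 16* sqrt(910) / 255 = -177.31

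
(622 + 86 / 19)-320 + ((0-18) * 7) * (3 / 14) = 5311 / 19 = 279.53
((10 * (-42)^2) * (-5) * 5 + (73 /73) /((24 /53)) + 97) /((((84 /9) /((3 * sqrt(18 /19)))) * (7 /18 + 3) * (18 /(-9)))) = 857111139 * sqrt(38) /259616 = 20351.55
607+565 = 1172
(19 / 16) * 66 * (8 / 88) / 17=0.42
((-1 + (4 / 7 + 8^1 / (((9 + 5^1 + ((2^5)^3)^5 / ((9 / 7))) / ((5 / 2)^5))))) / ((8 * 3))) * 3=-453347182355485940486907 / 8462480737302404222947264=-0.05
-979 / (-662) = 979 / 662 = 1.48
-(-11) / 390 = 11 / 390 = 0.03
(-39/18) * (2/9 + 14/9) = -3.85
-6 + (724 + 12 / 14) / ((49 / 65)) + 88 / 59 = 957.04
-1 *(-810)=810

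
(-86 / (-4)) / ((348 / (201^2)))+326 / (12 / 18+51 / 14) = 107990205 / 41992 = 2571.69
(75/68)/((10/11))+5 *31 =21245/136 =156.21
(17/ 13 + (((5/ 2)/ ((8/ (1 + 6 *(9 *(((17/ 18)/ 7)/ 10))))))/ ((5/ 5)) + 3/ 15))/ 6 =9939/ 29120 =0.34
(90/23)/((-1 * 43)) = -90/989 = -0.09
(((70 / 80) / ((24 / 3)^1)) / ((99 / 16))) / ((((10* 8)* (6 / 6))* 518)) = 1 / 2344320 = 0.00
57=57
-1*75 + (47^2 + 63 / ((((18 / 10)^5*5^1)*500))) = 56004731 / 26244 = 2134.00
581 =581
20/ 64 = 5/ 16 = 0.31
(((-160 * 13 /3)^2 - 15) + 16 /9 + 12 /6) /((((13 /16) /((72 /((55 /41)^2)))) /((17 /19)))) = 15824978754944 /747175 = 21179748.73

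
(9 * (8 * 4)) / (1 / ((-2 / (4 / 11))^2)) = 8712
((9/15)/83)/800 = 3/332000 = 0.00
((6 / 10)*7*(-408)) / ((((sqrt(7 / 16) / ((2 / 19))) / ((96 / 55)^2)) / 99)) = -812187648*sqrt(7) / 26125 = -82252.50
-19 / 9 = -2.11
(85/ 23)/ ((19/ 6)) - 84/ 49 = -0.55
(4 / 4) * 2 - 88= -86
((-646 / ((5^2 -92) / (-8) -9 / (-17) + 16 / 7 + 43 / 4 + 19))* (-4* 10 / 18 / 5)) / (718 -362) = 614992 / 31218975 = 0.02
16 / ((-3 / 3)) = -16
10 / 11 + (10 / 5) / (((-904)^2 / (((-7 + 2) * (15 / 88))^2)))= 2876605945 / 3164260352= 0.91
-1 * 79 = -79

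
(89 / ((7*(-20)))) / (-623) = 1 / 980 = 0.00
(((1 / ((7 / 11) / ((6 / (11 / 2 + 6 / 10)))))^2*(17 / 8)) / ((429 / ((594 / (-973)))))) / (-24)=1388475 / 4612559042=0.00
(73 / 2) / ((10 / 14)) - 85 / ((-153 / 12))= 1733 / 30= 57.77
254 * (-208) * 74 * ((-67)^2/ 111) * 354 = -55970432128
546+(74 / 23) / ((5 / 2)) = 547.29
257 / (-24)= -257 / 24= -10.71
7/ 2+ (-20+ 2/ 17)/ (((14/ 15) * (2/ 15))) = -156.27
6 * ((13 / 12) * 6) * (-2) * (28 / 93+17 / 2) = -21281 / 31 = -686.48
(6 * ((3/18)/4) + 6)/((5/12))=15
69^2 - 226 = 4535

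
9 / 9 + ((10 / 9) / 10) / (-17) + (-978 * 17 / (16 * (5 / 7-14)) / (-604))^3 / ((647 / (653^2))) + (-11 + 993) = 326572403396733346109507 / 332706717705169502208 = 981.56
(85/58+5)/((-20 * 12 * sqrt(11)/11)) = -25 * sqrt(11)/928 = -0.09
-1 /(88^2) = -0.00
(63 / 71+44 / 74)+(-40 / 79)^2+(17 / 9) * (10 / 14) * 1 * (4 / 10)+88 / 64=30184982407 / 8263133928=3.65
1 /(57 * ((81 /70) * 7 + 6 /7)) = 70 /35739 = 0.00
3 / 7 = 0.43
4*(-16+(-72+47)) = -164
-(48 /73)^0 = -1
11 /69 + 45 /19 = 3314 /1311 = 2.53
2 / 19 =0.11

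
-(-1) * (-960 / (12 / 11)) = -880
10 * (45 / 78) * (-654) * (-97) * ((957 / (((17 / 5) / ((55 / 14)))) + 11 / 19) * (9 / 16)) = 107114635586475 / 470288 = 227763914.00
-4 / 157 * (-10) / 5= 8 / 157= 0.05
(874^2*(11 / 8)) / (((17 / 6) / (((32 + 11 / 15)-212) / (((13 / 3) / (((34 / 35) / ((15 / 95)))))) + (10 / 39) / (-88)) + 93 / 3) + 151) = 8450510129171 / 1464206016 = 5771.39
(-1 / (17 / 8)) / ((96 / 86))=-43 / 102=-0.42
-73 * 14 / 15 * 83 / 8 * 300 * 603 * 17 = -2173878315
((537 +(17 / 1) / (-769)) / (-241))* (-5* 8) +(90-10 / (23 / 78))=618975530 / 4262567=145.21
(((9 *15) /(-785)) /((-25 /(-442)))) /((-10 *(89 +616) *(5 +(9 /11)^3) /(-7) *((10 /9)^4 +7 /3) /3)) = -28058136183 /66298064405000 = -0.00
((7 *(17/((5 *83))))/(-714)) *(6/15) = -1/6225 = -0.00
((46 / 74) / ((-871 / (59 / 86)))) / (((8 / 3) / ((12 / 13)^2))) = -36639 / 234193609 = -0.00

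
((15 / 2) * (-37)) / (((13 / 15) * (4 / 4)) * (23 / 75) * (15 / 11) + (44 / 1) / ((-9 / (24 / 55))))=152625 / 974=156.70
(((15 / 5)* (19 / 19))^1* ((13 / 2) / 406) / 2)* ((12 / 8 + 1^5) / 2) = 195 / 6496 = 0.03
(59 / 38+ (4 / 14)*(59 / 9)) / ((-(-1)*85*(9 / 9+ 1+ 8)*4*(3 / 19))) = 8201 / 1285200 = 0.01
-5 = -5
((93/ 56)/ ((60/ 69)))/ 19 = 2139/ 21280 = 0.10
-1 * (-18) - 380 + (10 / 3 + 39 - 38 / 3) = -997 / 3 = -332.33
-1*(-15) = 15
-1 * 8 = -8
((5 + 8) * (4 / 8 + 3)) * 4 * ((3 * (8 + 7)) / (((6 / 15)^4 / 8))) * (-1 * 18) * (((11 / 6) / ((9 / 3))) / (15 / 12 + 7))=-3412500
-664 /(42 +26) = -166 /17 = -9.76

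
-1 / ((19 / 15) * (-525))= 1 / 665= 0.00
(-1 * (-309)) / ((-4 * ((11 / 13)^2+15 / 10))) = -52221 / 1498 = -34.86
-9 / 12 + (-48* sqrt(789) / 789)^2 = 2283 / 1052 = 2.17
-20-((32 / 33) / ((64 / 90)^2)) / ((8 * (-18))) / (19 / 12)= -534815 / 26752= -19.99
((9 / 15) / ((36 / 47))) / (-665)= -47 / 39900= -0.00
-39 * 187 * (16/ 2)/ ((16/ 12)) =-43758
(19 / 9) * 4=8.44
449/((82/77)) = 34573/82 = 421.62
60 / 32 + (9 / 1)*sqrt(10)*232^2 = 15 / 8 + 484416*sqrt(10) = 1531859.77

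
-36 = -36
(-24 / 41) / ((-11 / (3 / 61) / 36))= 2592 / 27511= 0.09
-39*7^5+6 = -655467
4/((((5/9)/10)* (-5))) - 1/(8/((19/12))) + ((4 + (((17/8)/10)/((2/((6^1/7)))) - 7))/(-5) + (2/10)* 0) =-235471/16800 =-14.02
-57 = -57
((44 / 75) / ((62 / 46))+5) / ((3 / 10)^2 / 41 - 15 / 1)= -2072468 / 5718663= -0.36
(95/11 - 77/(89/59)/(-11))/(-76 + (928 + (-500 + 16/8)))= 6499/173283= 0.04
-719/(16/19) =-13661/16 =-853.81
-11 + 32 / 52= -135 / 13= -10.38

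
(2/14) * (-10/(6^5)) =-5/27216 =-0.00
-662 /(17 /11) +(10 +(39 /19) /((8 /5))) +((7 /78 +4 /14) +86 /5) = -1409081333 /3527160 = -399.49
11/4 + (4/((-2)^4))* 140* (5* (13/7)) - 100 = 227.75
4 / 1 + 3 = 7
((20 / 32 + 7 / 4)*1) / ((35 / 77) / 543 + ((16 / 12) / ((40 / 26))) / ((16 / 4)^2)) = 378290 / 8761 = 43.18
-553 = -553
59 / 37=1.59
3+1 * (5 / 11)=38 / 11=3.45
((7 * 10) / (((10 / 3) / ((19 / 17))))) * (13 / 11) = 5187 / 187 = 27.74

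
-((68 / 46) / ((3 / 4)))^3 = -2515456 / 328509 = -7.66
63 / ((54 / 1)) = 7 / 6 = 1.17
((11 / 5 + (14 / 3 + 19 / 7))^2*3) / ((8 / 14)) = 253009 / 525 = 481.92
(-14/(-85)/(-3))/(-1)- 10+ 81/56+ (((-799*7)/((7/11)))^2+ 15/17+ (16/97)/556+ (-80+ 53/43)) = 639531058799075791/8279101320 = 77246434.62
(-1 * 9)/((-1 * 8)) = 9/8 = 1.12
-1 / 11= -0.09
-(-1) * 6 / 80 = 3 / 40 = 0.08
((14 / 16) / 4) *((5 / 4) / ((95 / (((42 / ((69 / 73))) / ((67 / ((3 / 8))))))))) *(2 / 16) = 10731 / 119926784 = 0.00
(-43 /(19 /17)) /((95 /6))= -4386 /1805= -2.43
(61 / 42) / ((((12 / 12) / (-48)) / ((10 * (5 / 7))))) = -24400 / 49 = -497.96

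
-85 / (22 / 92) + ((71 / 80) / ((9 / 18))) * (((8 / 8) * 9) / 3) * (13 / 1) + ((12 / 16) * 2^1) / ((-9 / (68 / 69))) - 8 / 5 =-5246095 / 18216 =-287.99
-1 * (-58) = 58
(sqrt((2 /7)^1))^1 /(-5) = -sqrt(14) /35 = -0.11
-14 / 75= -0.19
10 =10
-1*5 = -5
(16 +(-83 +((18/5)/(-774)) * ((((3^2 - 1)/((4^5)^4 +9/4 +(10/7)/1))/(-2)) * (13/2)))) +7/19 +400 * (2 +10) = 31330449577425286418/6619059999233665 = 4733.37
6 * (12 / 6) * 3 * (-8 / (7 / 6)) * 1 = -1728 / 7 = -246.86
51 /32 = 1.59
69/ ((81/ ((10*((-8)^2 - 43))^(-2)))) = 23/ 1190700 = 0.00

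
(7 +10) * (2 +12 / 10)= 272 / 5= 54.40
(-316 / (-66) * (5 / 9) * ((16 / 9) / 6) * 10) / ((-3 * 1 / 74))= -4676800 / 24057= -194.40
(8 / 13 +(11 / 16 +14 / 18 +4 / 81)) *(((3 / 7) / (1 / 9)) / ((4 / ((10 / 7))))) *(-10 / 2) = -897175 / 61152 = -14.67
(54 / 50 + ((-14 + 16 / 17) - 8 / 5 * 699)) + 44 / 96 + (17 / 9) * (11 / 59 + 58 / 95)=-4300841343 / 3811400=-1128.42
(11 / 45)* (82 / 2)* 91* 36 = 164164 / 5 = 32832.80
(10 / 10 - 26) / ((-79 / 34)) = 850 / 79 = 10.76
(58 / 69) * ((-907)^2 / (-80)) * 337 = -8039748677 / 2760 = -2912952.42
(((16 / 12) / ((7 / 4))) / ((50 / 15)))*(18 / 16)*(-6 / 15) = -0.10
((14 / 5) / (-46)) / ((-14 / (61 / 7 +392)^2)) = 1573605 / 2254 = 698.14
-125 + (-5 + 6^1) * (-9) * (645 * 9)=-52370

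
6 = 6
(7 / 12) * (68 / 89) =119 / 267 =0.45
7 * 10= 70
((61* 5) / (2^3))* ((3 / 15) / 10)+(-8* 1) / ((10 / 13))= -771 / 80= -9.64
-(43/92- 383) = 35193/92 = 382.53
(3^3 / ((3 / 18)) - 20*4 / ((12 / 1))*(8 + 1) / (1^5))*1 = 102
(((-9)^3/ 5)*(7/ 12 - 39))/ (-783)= -4149/ 580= -7.15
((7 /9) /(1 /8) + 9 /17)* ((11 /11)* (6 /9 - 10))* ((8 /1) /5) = -231392 /2295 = -100.82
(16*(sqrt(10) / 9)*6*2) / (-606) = -32*sqrt(10) / 909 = -0.11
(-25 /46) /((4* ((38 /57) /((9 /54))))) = -25 /736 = -0.03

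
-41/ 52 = -0.79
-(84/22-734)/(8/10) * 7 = 70280/11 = 6389.09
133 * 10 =1330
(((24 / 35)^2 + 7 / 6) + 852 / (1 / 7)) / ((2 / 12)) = 43847431 / 1225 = 35793.82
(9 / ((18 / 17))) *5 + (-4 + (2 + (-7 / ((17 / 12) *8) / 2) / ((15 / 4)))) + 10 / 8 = 41.67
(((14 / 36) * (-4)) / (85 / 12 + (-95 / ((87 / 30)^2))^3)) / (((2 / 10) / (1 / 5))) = 33310105976 / 30713820053145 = 0.00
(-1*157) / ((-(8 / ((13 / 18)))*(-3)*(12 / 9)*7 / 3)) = -2041 / 1344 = -1.52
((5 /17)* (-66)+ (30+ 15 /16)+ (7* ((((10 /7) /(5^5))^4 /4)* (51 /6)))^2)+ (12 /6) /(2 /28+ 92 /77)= 380808196724392473697662365778473 /29057743772864341735839843750000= 13.11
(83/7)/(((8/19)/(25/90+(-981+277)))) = -19975859/1008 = -19817.32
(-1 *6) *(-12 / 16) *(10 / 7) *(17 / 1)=765 / 7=109.29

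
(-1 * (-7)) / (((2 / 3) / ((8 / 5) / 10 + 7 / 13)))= 4767 / 650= 7.33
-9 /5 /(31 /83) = -747 /155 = -4.82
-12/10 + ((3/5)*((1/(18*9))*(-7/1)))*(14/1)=-211/135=-1.56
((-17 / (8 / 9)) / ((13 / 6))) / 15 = -153 / 260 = -0.59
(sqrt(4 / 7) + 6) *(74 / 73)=148 *sqrt(7) / 511 + 444 / 73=6.85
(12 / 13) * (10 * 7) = 840 / 13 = 64.62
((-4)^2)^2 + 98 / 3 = 866 / 3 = 288.67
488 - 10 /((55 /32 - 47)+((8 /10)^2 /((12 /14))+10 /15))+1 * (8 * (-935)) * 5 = -3886182096 /105283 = -36911.77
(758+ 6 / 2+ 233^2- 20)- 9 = 55021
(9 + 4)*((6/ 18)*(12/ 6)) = 26/ 3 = 8.67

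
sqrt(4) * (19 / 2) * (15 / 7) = 285 / 7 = 40.71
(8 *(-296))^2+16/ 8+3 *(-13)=5607387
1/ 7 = 0.14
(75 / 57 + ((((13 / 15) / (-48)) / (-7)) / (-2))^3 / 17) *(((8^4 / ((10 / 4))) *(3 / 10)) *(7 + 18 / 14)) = 12623172709189453 / 2355651112500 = 5358.68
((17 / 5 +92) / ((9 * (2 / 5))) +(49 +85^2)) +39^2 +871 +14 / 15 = 290803 / 30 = 9693.43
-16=-16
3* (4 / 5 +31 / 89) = 1533 / 445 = 3.44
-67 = -67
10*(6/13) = 60/13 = 4.62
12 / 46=6 / 23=0.26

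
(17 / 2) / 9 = 17 / 18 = 0.94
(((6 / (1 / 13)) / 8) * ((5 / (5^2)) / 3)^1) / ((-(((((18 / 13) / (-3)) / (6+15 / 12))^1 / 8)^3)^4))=-107161690177271322370382001939373 / 10628820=-10082181293621617674434420.00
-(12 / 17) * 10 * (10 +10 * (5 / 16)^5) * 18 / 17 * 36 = -6389083575 / 2367488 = -2698.68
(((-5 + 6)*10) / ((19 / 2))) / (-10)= -2 / 19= -0.11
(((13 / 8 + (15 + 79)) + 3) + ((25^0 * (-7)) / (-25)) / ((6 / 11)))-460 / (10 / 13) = -299317 / 600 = -498.86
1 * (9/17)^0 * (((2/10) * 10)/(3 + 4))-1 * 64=-446/7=-63.71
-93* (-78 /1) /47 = 7254 /47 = 154.34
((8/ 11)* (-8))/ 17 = -64/ 187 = -0.34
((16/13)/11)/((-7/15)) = -0.24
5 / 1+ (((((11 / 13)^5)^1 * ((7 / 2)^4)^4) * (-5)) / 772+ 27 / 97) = -2595805782083076881063 / 1822156718866432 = -1424578.77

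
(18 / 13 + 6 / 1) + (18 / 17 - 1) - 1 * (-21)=6286 / 221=28.44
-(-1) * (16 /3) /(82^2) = 4 /5043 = 0.00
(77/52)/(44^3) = 7/402688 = 0.00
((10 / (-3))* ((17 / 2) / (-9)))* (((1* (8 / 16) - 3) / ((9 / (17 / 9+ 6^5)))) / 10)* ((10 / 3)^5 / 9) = -148752125000 / 4782969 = -31100.37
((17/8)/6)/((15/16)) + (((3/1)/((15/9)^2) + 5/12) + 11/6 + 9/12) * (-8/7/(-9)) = 1411/1575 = 0.90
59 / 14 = 4.21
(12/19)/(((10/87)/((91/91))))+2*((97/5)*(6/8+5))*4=17060/19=897.89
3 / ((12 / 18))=9 / 2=4.50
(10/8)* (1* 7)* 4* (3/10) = 21/2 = 10.50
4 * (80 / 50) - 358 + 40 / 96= -21071 / 60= -351.18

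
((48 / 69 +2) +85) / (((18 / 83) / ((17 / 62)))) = 2845987 / 25668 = 110.88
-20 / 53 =-0.38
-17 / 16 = -1.06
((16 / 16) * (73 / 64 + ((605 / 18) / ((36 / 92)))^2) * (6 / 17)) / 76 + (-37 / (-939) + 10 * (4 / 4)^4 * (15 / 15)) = 1253962723441 / 28301249664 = 44.31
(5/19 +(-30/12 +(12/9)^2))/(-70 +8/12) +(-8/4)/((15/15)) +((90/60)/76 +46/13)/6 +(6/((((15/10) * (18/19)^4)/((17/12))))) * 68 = 74203773539/155574432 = 476.97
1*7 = 7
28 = 28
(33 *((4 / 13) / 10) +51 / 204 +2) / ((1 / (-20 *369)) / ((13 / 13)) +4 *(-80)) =-313281 / 30700813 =-0.01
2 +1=3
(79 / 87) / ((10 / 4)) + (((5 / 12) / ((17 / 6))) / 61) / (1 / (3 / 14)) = 0.36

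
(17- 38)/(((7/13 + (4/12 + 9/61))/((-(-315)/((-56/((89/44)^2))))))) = 3561527151/7511680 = 474.13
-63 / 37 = -1.70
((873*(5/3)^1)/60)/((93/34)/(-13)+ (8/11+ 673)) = 235807/6549278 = 0.04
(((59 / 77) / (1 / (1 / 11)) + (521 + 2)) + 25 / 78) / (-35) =-6915659 / 462462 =-14.95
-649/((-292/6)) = 1947/146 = 13.34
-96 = -96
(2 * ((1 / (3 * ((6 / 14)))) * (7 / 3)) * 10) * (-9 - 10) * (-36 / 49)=1520 / 3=506.67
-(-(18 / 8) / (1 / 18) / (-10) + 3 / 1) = -141 / 20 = -7.05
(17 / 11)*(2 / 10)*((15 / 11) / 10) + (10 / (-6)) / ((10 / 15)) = -1487 / 605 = -2.46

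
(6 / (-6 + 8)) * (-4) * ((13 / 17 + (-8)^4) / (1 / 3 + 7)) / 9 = -139290 / 187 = -744.87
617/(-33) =-617/33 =-18.70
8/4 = 2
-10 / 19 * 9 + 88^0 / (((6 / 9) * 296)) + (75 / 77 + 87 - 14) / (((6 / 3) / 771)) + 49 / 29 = 716178594881 / 25116784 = 28513.94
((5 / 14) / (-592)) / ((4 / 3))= -15 / 33152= -0.00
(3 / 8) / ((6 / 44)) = 11 / 4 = 2.75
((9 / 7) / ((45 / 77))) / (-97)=-11 / 485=-0.02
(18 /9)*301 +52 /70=21096 /35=602.74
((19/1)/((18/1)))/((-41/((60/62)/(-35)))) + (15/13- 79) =-27011045/346983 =-77.85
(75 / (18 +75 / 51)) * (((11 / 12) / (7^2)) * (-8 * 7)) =-9350 / 2317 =-4.04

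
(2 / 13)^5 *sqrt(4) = 64 / 371293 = 0.00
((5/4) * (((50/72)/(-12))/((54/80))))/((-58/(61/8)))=0.01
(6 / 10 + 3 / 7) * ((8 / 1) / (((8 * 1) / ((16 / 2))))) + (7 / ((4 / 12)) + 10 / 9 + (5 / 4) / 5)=38543 / 1260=30.59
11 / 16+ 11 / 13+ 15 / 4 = 1099 / 208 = 5.28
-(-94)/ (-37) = -94/ 37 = -2.54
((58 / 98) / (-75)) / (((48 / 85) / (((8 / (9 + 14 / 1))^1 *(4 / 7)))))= -986 / 355005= -0.00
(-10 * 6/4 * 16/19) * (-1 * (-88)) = -21120/19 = -1111.58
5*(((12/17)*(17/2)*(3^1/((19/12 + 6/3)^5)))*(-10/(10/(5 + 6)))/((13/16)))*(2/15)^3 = -233570304/47777743975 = -0.00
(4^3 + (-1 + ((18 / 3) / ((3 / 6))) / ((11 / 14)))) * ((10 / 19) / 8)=4305 / 836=5.15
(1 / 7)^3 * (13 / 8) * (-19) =-247 / 2744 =-0.09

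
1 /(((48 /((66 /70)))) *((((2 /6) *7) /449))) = 3.78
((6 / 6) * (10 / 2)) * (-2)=-10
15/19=0.79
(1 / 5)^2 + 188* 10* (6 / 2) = 141001 / 25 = 5640.04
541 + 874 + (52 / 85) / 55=6615177 / 4675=1415.01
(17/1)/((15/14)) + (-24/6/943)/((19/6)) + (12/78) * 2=56505538/3493815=16.17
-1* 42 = -42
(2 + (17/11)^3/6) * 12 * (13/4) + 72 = 463169/2662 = 173.99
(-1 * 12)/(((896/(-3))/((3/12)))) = 9/896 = 0.01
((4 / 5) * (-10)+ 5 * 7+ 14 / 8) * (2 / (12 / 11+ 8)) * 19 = 4807 / 40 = 120.18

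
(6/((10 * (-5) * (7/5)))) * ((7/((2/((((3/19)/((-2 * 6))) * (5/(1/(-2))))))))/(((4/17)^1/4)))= -0.67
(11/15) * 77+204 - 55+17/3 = 211.13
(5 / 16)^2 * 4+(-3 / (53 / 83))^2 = 4038289 / 179776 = 22.46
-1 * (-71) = 71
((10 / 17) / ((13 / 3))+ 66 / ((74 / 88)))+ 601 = 5557271 / 8177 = 679.62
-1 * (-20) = 20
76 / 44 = 19 / 11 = 1.73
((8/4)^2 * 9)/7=36/7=5.14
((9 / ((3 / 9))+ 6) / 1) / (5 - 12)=-33 / 7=-4.71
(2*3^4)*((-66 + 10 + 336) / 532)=1620 / 19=85.26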